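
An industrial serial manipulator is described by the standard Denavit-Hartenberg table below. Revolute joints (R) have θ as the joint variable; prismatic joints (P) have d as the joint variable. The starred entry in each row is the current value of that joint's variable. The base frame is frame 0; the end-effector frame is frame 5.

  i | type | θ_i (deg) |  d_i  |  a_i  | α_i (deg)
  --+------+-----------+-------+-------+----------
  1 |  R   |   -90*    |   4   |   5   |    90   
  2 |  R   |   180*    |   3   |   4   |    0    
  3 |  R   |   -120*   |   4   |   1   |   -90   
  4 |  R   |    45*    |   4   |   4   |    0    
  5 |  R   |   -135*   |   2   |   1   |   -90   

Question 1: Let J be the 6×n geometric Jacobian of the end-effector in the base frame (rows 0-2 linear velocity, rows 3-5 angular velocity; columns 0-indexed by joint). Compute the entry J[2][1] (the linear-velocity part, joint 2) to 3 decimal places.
-7.282

axis z_1 = (-1.0000,-0.0000,0.0000); lever o_n−o_1 = (-5.1716,7.2819,6.3155)
cross product → J_v[:, 1] = (-0.0000,6.3155,-7.2819)
J_ω[:, 1] = z_1
entry J[2][1] = -7.2819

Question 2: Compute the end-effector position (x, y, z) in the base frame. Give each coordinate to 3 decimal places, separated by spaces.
after link 1: o_1 = (0.0000, -5.0000, 4.0000)
after link 2: o_2 = (-3.0000, -1.0000, 4.0000)
after link 3: o_3 = (-7.0000, -1.5000, 4.8660)
after link 4: o_4 = (-4.1716, 0.5499, 9.3155)
after link 5: o_5 = (-5.1716, 2.2819, 10.3155)

-5.172 2.282 10.316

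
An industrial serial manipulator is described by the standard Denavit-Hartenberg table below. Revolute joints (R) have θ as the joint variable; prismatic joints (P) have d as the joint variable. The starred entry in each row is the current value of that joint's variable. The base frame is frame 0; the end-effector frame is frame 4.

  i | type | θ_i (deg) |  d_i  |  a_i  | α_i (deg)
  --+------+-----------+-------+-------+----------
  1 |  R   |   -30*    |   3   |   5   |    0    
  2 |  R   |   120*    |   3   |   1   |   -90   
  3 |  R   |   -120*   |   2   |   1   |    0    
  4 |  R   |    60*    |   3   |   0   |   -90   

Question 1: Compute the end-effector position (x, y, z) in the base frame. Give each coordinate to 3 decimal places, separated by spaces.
-0.670 -2.000 6.866

after link 1: o_1 = (4.3301, -2.5000, 3.0000)
after link 2: o_2 = (4.3301, -1.5000, 6.0000)
after link 3: o_3 = (2.3301, -2.0000, 6.8660)
after link 4: o_4 = (-0.6699, -2.0000, 6.8660)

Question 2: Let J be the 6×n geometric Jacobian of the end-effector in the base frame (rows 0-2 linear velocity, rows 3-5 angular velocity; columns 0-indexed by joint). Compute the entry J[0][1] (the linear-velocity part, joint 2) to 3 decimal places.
-0.500

axis z_1 = (0.0000,0.0000,1.0000); lever o_n−o_1 = (-5.0000,0.5000,3.8660)
cross product → J_v[:, 1] = (-0.5000,-5.0000,0.0000)
J_ω[:, 1] = z_1
entry J[0][1] = -0.5000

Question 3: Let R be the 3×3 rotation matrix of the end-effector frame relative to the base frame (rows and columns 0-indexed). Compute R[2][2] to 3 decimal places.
End-effector z-axis (col 2 of R) = (0.0000,0.8660,-0.5000)
R[2][2] = -0.5000

-0.500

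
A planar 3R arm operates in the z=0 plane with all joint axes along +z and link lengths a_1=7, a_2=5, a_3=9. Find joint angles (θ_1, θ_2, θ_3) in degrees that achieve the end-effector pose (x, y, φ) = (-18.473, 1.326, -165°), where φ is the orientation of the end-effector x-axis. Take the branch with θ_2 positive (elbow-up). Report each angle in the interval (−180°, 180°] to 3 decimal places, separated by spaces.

135.003 59.997 0.000

wrist centre = target − a_3·(cos φ, sin φ) = (-9.7797, 3.6554)
cos θ_2 = (109.0036−7²−5²)/(2·7·5) = 0.5001; θ_2 = 59.9966° (elbow-up)
β = atan2(3.6554,-9.7797) = 159.5056°; ψ = atan2(4.3300,9.5003) = 24.5023°
θ_1 = β − ψ = 135.0033°
θ_3 = φ − θ_1 − θ_2 = 0.0001° (wrapped to (-180°,180°])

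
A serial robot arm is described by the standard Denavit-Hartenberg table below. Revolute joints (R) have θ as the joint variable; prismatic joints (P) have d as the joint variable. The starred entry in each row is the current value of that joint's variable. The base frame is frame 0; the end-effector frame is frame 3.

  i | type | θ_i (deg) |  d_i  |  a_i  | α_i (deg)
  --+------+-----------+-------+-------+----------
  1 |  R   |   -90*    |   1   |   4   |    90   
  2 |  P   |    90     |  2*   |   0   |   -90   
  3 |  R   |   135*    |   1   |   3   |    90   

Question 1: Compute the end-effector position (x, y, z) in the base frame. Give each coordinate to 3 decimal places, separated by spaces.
0.121 -3.000 -1.121

after link 1: o_1 = (0.0000, -4.0000, 1.0000)
after link 2: o_2 = (-2.0000, -4.0000, 1.0000)
after link 3: o_3 = (0.1213, -3.0000, -1.1213)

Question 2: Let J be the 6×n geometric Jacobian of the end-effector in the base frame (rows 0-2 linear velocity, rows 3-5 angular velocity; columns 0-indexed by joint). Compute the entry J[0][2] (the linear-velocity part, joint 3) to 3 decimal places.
-2.121

axis z_2 = (-0.0000,1.0000,0.0000); lever o_n−o_2 = (2.1213,1.0000,-2.1213)
cross product → J_v[:, 2] = (-2.1213,-0.0000,-2.1213)
J_ω[:, 2] = z_2
entry J[0][2] = -2.1213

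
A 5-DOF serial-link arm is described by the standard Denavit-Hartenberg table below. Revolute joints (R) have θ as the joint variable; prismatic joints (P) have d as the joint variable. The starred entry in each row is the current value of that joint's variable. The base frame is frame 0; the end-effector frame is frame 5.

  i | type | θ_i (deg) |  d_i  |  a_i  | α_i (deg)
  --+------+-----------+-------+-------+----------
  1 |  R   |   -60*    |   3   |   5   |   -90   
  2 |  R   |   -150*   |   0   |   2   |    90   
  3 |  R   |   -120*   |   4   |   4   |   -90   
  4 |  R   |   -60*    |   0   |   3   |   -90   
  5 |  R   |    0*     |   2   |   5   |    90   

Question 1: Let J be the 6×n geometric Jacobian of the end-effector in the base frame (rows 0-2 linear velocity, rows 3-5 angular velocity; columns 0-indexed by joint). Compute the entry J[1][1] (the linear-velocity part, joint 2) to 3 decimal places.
8.687

axis z_1 = (0.8660,0.5000,0.0000); lever o_n−o_1 = (-8.5401,-2.0646,-10.0311)
cross product → J_v[:, 1] = (-5.0155,8.6872,2.4821)
J_ω[:, 1] = z_1
entry J[1][1] = 8.6872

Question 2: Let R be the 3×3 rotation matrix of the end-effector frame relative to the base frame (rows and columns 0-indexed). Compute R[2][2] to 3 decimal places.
0.433

End-effector z-axis (col 2 of R) = (-0.8080,0.3995,0.4330)
R[2][2] = 0.4330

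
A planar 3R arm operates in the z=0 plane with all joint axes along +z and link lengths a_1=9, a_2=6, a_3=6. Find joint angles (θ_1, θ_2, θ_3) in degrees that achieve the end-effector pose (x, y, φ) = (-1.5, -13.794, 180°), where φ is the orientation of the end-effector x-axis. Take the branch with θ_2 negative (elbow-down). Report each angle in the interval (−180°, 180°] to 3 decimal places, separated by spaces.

-59.997 -30.007 -89.996

wrist centre = target − a_3·(cos φ, sin φ) = (4.5000, -13.7940)
cos θ_2 = (210.5244−9²−6²)/(2·9·6) = 0.8660; θ_2 = -30.0067° (elbow-down)
β = atan2(-13.7940,4.5000) = -71.9322°; ψ = atan2(-3.0006,14.1958) = -11.9351°
θ_1 = β − ψ = -59.9971°
θ_3 = φ − θ_1 − θ_2 = -89.9962° (wrapped to (-180°,180°])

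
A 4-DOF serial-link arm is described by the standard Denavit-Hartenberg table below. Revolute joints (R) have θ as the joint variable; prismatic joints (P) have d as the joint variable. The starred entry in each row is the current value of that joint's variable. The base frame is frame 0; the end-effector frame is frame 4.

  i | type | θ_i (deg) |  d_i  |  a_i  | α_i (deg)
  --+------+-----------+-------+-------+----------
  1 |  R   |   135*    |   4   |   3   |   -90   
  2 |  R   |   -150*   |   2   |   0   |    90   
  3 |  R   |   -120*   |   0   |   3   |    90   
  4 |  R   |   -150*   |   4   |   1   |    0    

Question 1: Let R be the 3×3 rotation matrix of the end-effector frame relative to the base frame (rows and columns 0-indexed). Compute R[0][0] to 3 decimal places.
-0.442

End-effector x-axis (col 0 of R) = (-0.4419,-0.6187,0.6495)
R[0][0] = -0.4419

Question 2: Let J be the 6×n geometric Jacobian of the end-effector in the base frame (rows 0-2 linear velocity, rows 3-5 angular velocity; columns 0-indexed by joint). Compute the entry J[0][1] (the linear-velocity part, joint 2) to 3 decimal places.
axis z_1 = (-0.7071,-0.7071,0.0000); lever o_n−o_1 = (-4.4731,1.4299,-1.8325)
cross product → J_v[:, 1] = (1.2958,-1.2958,-4.1740)
J_ω[:, 1] = z_1
entry J[0][1] = 1.2958

1.296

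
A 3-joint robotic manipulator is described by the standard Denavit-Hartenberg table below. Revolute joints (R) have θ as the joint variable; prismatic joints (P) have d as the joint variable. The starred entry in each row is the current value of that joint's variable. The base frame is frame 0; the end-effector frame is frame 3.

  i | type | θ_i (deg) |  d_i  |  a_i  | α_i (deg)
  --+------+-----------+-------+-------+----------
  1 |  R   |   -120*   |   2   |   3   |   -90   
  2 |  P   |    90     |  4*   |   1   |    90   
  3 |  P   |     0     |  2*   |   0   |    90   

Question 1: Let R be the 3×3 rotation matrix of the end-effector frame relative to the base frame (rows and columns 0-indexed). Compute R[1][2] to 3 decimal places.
0.500

End-effector z-axis (col 2 of R) = (-0.8660,0.5000,-0.0000)
R[1][2] = 0.5000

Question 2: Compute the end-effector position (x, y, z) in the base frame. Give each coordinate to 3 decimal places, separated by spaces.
after link 1: o_1 = (-1.5000, -2.5981, 2.0000)
after link 2: o_2 = (1.9641, -4.5981, 1.0000)
after link 3: o_3 = (0.9641, -6.3301, 1.0000)

0.964 -6.330 1.000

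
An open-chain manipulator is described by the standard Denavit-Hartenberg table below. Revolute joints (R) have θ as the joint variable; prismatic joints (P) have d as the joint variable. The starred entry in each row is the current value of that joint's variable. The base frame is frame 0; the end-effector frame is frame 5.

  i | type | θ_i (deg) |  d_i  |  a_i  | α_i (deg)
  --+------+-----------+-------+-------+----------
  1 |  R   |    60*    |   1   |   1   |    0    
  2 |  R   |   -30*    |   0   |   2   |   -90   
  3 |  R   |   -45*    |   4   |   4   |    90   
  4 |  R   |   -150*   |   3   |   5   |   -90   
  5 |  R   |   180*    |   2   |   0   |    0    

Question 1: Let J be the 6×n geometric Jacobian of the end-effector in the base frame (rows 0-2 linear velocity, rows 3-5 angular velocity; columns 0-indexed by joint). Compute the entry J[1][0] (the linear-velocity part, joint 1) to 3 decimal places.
0.921

axis z_0 = ẑ; lever o_n−o_0 = (0.9212,0.8412,3.5950)
cross product → J_v[:, 0] = (-0.8412,0.9212,0.0000)
J_ω[:, 0] = z_0
entry J[1][0] = 0.9212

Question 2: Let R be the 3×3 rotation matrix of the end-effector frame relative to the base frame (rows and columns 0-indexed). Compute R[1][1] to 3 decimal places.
End-effector y-axis (col 1 of R) = (-0.6124,-0.3536,0.7071)
R[1][1] = -0.3536

-0.354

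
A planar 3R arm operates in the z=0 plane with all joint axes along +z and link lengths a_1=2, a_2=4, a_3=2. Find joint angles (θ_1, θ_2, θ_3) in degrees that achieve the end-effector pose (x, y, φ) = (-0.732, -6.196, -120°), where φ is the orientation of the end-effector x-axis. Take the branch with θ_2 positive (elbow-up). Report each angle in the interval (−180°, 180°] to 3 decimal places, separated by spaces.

wrist centre = target − a_3·(cos φ, sin φ) = (0.2680, -4.4639)
cos θ_2 = (19.9987−2²−4²)/(2·2·4) = -0.0001; θ_2 = 90.0048° (elbow-up)
β = atan2(-4.4639,0.2680) = -86.5643°; ψ = atan2(4.0000,1.9997) = 63.4388°
θ_1 = β − ψ = -150.0031°
θ_3 = φ − θ_1 − θ_2 = -60.0017° (wrapped to (-180°,180°])

-150.003 90.005 -60.002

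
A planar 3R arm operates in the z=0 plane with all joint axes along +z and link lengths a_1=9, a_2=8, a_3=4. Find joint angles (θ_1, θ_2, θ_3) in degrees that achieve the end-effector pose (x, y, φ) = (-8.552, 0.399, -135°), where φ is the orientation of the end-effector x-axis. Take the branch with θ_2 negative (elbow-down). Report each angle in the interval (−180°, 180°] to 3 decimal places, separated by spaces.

-150.000 -135.001 150.001

wrist centre = target − a_3·(cos φ, sin φ) = (-5.7236, 3.2274)
cos θ_2 = (43.1756−9²−8²)/(2·9·8) = -0.7071; θ_2 = -135.0006° (elbow-down)
β = atan2(3.2274,-5.7236) = 150.5821°; ψ = atan2(-5.6568,3.3431) = -59.4175°
θ_1 = β − ψ = 209.9996°
θ_3 = φ − θ_1 − θ_2 = 150.0010° (wrapped to (-180°,180°])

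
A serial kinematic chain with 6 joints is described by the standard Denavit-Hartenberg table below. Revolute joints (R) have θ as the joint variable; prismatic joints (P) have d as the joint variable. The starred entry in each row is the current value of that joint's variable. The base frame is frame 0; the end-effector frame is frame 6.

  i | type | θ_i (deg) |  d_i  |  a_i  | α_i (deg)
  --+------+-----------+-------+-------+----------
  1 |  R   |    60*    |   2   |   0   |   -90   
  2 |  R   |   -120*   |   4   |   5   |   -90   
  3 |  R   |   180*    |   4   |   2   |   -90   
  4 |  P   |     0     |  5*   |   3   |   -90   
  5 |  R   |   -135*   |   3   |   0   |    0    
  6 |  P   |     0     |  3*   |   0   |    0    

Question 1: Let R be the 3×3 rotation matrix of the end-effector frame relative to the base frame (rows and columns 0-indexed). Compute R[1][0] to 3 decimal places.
0.047

End-effector x-axis (col 0 of R) = (-0.7891,0.0474,0.6124)
R[1][0] = 0.0474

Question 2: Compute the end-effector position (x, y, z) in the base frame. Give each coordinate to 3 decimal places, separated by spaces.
-8.660 3.000 1.000

after link 1: o_1 = (0.0000, 0.0000, 2.0000)
after link 2: o_2 = (-4.7141, -0.1651, 6.3301)
after link 3: o_3 = (-2.4821, 3.7010, 6.5981)
after link 4: o_4 = (-6.0622, 7.5000, 4.0000)
after link 5: o_5 = (-7.3612, 5.2500, 2.5000)
after link 6: o_6 = (-8.6603, 3.0000, 1.0000)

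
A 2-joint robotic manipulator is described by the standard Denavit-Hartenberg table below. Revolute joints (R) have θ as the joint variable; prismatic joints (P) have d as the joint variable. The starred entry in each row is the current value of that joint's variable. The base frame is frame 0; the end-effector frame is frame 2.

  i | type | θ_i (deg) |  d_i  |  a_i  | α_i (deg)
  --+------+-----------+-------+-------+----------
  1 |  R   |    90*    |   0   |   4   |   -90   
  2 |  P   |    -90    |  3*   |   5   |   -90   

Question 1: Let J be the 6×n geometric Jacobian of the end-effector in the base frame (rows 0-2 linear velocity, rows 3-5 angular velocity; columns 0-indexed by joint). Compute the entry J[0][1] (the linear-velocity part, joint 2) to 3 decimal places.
-1.000

prismatic axis z_1 = (-1.0000,0.0000,0.0000)
J_v[:, 1] = z_1; J_ω[:, 1] = (0,0,0)
entry J[0][1] = -1.0000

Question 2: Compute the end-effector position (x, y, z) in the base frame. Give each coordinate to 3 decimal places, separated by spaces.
after link 1: o_1 = (0.0000, 4.0000, 0.0000)
after link 2: o_2 = (-3.0000, 4.0000, 5.0000)

-3.000 4.000 5.000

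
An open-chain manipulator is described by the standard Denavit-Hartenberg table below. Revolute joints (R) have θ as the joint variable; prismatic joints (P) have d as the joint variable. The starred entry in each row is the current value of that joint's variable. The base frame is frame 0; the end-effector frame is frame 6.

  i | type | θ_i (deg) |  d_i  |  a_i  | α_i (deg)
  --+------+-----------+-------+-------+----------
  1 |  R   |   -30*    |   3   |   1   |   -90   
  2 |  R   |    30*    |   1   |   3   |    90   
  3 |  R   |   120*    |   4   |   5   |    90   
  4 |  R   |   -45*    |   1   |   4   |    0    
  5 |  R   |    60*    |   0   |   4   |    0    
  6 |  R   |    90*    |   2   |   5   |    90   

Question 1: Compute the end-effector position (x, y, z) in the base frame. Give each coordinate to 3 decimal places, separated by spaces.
9.965 7.532 8.894

after link 1: o_1 = (0.8660, -0.5000, 3.0000)
after link 2: o_2 = (3.6160, -0.9330, 1.5000)
after link 3: o_3 = (5.6381, 2.8995, 6.2141)
after link 4: o_4 = (5.4770, 6.3983, 4.0387)
after link 5: o_5 = (6.1494, 9.8738, 5.9012)
after link 6: o_6 = (9.9647, 7.5317, 8.8942)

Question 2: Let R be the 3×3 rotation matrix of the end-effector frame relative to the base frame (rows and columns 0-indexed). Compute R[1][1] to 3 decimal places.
End-effector y-axis (col 1 of R) = (0.8995,0.0580,-0.4330)
R[1][1] = 0.0580

0.058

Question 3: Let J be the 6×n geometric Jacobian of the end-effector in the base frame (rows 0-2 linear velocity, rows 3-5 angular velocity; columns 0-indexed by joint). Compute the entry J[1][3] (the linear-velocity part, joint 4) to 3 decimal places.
axis z_3 = (0.8995,0.0580,-0.4330); lever o_n−o_3 = (4.3265,4.6322,2.6801)
cross product → J_v[:, 3] = (2.1613,-4.2843,3.9157)
J_ω[:, 3] = z_3
entry J[1][3] = -4.2843

-4.284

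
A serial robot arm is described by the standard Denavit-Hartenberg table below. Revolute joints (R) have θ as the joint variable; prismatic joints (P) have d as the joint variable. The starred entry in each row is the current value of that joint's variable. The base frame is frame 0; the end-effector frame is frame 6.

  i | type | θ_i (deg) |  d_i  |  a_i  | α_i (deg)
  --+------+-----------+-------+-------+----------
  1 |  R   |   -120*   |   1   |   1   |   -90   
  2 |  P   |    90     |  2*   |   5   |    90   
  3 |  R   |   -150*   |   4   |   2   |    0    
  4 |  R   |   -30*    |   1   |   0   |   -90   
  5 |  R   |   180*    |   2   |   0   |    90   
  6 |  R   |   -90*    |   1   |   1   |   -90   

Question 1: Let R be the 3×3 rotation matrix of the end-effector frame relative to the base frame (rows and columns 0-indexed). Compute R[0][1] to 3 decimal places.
-0.500

End-effector y-axis (col 1 of R) = (-0.5000,-0.8660,-0.0000)
R[0][1] = -0.5000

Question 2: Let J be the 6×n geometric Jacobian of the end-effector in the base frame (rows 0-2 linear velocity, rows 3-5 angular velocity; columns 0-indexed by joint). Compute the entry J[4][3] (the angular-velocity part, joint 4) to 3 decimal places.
axis z_3 = (-0.5000,-0.8660,0.0000); lever o_n−o_3 = (-0.8660,0.5000,0.0000)
cross product → J_v[:, 3] = (-0.0000,-0.0000,-1.0000)
J_ω[:, 3] = z_3
entry J[4][3] = -0.8660

-0.866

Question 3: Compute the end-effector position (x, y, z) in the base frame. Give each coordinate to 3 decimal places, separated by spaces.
-2.500 -4.330 -2.268

after link 1: o_1 = (-0.5000, -0.8660, 1.0000)
after link 2: o_2 = (1.2321, -1.8660, -4.0000)
after link 3: o_3 = (-1.6340, -4.8301, -2.2679)
after link 4: o_4 = (-2.1340, -5.6962, -2.2679)
after link 5: o_5 = (-3.8660, -4.6962, -2.2679)
after link 6: o_6 = (-2.5000, -4.3301, -2.2679)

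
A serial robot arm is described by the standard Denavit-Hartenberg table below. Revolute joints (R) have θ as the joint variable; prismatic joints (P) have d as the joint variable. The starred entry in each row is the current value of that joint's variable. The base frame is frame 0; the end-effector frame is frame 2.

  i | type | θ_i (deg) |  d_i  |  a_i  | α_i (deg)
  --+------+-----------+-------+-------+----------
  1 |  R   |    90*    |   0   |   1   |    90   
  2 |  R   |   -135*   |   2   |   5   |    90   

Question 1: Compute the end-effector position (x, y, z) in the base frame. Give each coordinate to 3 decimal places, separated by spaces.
after link 1: o_1 = (0.0000, 1.0000, 0.0000)
after link 2: o_2 = (2.0000, -2.5355, -3.5355)

2.000 -2.536 -3.536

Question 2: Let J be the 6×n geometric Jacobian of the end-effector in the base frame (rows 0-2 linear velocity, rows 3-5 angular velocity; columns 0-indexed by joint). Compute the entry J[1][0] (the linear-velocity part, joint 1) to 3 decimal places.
axis z_0 = ẑ; lever o_n−o_0 = (2.0000,-2.5355,-3.5355)
cross product → J_v[:, 0] = (2.5355,2.0000,-0.0000)
J_ω[:, 0] = z_0
entry J[1][0] = 2.0000

2.000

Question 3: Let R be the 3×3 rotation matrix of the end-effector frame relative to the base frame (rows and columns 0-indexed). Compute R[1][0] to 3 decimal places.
-0.707

End-effector x-axis (col 0 of R) = (0.0000,-0.7071,-0.7071)
R[1][0] = -0.7071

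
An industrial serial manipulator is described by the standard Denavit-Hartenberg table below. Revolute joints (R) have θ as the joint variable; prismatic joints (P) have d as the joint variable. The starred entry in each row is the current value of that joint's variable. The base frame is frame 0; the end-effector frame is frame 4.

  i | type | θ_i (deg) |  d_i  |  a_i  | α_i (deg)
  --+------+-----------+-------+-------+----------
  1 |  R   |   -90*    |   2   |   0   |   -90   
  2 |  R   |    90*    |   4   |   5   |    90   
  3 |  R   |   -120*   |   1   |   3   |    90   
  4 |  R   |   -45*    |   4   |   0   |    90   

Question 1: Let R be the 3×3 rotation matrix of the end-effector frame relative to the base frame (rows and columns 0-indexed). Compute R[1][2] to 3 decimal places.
0.707

End-effector z-axis (col 2 of R) = (0.6124,0.7071,-0.3536)
R[1][2] = 0.7071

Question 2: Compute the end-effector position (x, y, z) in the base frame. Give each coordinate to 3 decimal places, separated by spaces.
after link 1: o_1 = (0.0000, 0.0000, 2.0000)
after link 2: o_2 = (4.0000, -0.0000, -3.0000)
after link 3: o_3 = (1.4019, -1.0000, -1.5000)
after link 4: o_4 = (3.4019, -1.0000, 1.9641)

3.402 -1.000 1.964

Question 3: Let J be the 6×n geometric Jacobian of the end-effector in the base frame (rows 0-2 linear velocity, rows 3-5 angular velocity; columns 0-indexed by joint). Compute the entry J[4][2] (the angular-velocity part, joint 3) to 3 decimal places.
axis z_2 = (0.0000,-1.0000,0.0000); lever o_n−o_2 = (-0.5981,-1.0000,4.9641)
cross product → J_v[:, 2] = (-4.9641,-0.0000,-0.5981)
J_ω[:, 2] = z_2
entry J[4][2] = -1.0000

-1.000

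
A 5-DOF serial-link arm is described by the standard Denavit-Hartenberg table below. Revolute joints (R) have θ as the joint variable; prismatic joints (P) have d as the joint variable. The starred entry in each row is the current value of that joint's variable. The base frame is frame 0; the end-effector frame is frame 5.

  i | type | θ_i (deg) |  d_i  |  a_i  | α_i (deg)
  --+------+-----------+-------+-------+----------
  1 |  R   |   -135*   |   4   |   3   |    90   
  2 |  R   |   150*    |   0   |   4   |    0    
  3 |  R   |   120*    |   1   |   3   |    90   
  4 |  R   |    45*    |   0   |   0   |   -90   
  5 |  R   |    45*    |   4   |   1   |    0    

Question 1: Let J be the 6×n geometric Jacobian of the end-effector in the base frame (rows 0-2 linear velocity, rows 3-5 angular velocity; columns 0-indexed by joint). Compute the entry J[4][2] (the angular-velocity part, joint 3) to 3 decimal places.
0.707

axis z_2 = (-0.7071,0.7071,0.0000); lever o_n−o_2 = (-3.5607,2.5607,-0.6716)
cross product → J_v[:, 2] = (-0.4749,-0.4749,0.7071)
J_ω[:, 2] = z_2
entry J[4][2] = 0.7071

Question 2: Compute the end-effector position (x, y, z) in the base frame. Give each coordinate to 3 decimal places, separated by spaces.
after link 1: o_1 = (-2.1213, -2.1213, 4.0000)
after link 2: o_2 = (0.3282, 0.3282, 6.0000)
after link 3: o_3 = (-0.3789, 1.0353, 3.0000)
after link 4: o_4 = (-0.3789, 1.0353, 3.0000)
after link 5: o_5 = (-3.2325, 2.8888, 5.3284)

-3.232 2.889 5.328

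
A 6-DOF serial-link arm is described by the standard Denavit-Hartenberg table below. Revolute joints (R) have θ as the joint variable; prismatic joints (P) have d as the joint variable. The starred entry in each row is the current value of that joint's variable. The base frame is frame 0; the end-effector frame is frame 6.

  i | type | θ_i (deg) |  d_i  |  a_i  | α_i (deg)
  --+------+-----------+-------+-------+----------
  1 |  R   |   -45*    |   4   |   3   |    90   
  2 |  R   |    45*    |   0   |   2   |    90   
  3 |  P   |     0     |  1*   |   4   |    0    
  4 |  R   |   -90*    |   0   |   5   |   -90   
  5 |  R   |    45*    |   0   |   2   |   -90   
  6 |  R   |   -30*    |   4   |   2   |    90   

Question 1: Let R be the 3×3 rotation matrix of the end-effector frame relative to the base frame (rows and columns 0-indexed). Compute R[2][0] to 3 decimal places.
End-effector x-axis (col 0 of R) = (0.3768,0.4892,0.7866)
R[2][0] = 0.7866

0.787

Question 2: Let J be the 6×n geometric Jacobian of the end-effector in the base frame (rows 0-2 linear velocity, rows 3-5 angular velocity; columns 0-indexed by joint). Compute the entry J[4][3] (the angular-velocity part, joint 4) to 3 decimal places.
axis z_3 = (0.5000,-0.5000,-0.7071); lever o_n−o_3 = (1.1679,5.6353,4.5731)
cross product → J_v[:, 3] = (1.6982,-3.1124,3.4016)
J_ω[:, 3] = z_3
entry J[4][3] = -0.5000

-0.500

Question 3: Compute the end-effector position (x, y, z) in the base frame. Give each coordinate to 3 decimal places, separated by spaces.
after link 1: o_1 = (2.1213, -2.1213, 4.0000)
after link 2: o_2 = (3.1213, -3.1213, 5.4142)
after link 3: o_3 = (5.6213, -5.6213, 7.5355)
after link 4: o_4 = (9.1569, -2.0858, 7.5355)
after link 5: o_5 = (9.4497, -0.3787, 8.5355)
after link 6: o_6 = (6.7892, 0.0139, 12.1087)

6.789 0.014 12.109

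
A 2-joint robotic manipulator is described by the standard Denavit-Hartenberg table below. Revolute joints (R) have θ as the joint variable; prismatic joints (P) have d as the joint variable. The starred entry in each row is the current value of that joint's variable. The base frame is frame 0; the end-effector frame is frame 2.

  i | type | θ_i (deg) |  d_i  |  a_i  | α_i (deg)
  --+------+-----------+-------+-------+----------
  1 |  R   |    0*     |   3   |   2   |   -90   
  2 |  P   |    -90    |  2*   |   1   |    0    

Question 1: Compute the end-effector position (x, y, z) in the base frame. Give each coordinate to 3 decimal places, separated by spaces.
2.000 2.000 4.000

after link 1: o_1 = (2.0000, 0.0000, 3.0000)
after link 2: o_2 = (2.0000, 2.0000, 4.0000)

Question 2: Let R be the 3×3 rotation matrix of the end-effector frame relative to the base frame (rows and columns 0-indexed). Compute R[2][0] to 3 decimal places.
1.000

End-effector x-axis (col 0 of R) = (0.0000,-0.0000,1.0000)
R[2][0] = 1.0000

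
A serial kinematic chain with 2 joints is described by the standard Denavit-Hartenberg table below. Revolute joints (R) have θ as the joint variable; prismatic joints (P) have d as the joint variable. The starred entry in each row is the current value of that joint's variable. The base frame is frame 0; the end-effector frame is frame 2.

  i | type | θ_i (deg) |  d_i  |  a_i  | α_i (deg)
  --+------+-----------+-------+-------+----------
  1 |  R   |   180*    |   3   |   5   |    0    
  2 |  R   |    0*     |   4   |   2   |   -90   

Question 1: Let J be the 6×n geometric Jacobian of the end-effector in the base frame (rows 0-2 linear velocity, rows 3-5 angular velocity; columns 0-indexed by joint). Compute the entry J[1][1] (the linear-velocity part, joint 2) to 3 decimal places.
axis z_1 = (0.0000,0.0000,1.0000); lever o_n−o_1 = (-2.0000,0.0000,4.0000)
cross product → J_v[:, 1] = (-0.0000,-2.0000,0.0000)
J_ω[:, 1] = z_1
entry J[1][1] = -2.0000

-2.000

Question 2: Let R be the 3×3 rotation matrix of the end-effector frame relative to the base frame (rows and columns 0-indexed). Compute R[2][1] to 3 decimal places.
-1.000

End-effector y-axis (col 1 of R) = (-0.0000,-0.0000,-1.0000)
R[2][1] = -1.0000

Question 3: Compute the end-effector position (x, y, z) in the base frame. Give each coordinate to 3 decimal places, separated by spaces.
-7.000 0.000 7.000

after link 1: o_1 = (-5.0000, 0.0000, 3.0000)
after link 2: o_2 = (-7.0000, 0.0000, 7.0000)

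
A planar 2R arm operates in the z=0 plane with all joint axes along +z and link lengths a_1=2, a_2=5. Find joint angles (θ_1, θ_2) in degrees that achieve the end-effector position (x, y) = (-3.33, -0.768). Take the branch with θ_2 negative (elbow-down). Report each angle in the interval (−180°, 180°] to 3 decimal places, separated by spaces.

cos θ_2 = (11.6787−2²−5²)/(2·2·5) = -0.8661; θ_2 = -150.0044° (elbow-down)
β = atan2(-0.7680,-3.3300) = -167.0129°; ψ = atan2(-2.4997,-2.3303) = -132.9919°
θ_1 = β − ψ = -34.0210°

-34.021 -150.004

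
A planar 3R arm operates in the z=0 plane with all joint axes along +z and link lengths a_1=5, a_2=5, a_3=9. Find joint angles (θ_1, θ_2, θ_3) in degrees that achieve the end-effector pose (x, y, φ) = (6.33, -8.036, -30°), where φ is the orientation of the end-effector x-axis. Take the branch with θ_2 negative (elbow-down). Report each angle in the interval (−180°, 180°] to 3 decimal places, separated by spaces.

-44.996 -134.996 149.992

wrist centre = target − a_3·(cos φ, sin φ) = (-1.4642, -3.5360)
cos θ_2 = (14.6473−5²−5²)/(2·5·5) = -0.7071; θ_2 = -134.9958° (elbow-down)
β = atan2(-3.5360,-1.4642) = -112.4940°; ψ = atan2(-3.5358,1.4647) = -67.4979°
θ_1 = β − ψ = -44.9962°
θ_3 = φ − θ_1 − θ_2 = 149.9919° (wrapped to (-180°,180°])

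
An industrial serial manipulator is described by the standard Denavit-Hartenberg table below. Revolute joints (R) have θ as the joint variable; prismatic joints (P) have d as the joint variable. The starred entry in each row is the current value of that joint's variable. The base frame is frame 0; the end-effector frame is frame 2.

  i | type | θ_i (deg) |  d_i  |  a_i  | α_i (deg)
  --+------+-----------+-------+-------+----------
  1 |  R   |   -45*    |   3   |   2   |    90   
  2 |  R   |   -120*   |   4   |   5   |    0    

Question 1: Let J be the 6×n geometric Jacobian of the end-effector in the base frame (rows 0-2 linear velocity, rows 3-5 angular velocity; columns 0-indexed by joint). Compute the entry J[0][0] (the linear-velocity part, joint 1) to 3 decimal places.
2.475

axis z_0 = ẑ; lever o_n−o_0 = (-3.1820,-2.4749,-1.3301)
cross product → J_v[:, 0] = (2.4749,-3.1820,0.0000)
J_ω[:, 0] = z_0
entry J[0][0] = 2.4749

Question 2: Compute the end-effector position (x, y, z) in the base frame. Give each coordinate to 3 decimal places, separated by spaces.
-3.182 -2.475 -1.330

after link 1: o_1 = (1.4142, -1.4142, 3.0000)
after link 2: o_2 = (-3.1820, -2.4749, -1.3301)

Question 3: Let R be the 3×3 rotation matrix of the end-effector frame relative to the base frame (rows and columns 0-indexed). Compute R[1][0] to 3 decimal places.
End-effector x-axis (col 0 of R) = (-0.3536,0.3536,-0.8660)
R[1][0] = 0.3536

0.354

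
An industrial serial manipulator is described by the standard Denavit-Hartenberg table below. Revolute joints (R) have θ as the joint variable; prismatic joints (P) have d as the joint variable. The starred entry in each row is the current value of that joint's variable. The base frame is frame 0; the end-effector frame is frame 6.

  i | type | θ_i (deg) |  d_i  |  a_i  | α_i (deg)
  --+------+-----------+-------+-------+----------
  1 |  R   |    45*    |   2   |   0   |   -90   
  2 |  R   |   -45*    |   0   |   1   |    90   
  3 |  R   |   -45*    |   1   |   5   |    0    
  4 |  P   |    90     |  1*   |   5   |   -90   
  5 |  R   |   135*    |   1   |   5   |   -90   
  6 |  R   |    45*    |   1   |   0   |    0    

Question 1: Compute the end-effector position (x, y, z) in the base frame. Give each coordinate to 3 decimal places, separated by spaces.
4.218 0.975 4.500

after link 1: o_1 = (0.0000, 0.0000, 2.0000)
after link 2: o_2 = (0.5000, 0.5000, 2.7071)
after link 3: o_3 = (4.2678, -0.7322, 5.9142)
after link 4: o_4 = (3.0355, 3.0355, 9.1213)
after link 5: o_5 = (4.4675, 1.9320, 4.3536)
after link 6: o_6 = (4.2175, 0.9749, 4.5000)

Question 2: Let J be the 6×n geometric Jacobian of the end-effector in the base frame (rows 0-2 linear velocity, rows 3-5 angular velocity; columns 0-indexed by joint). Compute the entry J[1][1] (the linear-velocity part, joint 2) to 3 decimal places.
axis z_1 = (-0.7071,0.7071,0.0000); lever o_n−o_1 = (4.2175,0.9749,2.5000)
cross product → J_v[:, 1] = (1.7678,1.7678,-3.6716)
J_ω[:, 1] = z_1
entry J[1][1] = 1.7678

1.768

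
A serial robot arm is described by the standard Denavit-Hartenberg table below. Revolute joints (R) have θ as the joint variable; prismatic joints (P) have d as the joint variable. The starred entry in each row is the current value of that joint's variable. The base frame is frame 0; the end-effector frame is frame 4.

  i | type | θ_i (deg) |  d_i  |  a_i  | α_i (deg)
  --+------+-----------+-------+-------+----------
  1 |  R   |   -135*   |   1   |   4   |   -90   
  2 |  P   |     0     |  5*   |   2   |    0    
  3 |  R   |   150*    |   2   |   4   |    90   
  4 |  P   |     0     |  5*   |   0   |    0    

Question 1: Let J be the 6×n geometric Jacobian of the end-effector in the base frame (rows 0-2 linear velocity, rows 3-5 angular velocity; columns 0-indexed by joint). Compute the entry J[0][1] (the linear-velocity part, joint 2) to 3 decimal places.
prismatic axis z_1 = (0.7071,-0.7071,0.0000)
J_v[:, 1] = z_1; J_ω[:, 1] = (0,0,0)
entry J[0][1] = 0.7071

0.707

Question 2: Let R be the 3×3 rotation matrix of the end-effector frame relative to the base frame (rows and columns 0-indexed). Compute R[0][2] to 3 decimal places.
End-effector z-axis (col 2 of R) = (-0.3536,-0.3536,-0.8660)
R[0][2] = -0.3536

-0.354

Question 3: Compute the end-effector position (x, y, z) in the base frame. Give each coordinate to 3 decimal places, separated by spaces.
1.389 -8.511 -5.330

after link 1: o_1 = (-2.8284, -2.8284, 1.0000)
after link 2: o_2 = (-0.7071, -7.7782, 1.0000)
after link 3: o_3 = (3.1566, -6.7429, -1.0000)
after link 4: o_4 = (1.3888, -8.5107, -5.3301)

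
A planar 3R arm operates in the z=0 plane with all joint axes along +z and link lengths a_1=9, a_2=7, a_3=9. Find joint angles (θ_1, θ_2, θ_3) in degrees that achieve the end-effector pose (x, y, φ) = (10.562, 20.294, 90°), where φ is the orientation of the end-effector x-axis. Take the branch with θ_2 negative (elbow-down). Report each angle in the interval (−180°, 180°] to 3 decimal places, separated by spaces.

wrist centre = target − a_3·(cos φ, sin φ) = (10.5620, 11.2940)
cos θ_2 = (239.1103−9²−7²)/(2·9·7) = 0.8660; θ_2 = -30.0081° (elbow-down)
β = atan2(11.2940,10.5620) = 46.9182°; ψ = atan2(-3.5009,15.0617) = -13.0852°
θ_1 = β − ψ = 60.0034°
θ_3 = φ − θ_1 − θ_2 = 60.0047° (wrapped to (-180°,180°])

60.003 -30.008 60.005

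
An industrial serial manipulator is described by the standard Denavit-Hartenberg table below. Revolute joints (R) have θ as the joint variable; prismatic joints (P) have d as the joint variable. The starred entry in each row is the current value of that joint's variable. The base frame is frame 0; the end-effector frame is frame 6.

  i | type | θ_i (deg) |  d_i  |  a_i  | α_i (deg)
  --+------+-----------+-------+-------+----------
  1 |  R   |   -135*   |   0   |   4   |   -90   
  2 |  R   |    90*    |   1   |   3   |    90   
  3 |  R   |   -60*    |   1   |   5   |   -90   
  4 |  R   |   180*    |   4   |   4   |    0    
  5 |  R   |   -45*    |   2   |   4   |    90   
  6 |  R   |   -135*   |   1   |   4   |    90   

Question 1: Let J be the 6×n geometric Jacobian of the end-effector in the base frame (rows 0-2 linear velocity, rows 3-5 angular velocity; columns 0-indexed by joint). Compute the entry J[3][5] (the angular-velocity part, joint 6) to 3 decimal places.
0.067

axis z_5 = (0.0670,0.9330,-0.3536); lever o_n−o_5 = (-3.5720,1.7435,1.0959)
cross product → J_v[:, 5] = (1.6390,1.1895,3.4495)
J_ω[:, 5] = z_5
entry J[3][5] = 0.0670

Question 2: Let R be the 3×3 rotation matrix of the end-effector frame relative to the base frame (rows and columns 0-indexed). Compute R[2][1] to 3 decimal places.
-0.354

End-effector y-axis (col 1 of R) = (0.0670,0.9330,-0.3536)
R[2][1] = -0.3536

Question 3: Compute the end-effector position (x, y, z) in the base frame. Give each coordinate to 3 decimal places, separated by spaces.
-1.159 -3.740 -6.186

after link 1: o_1 = (-2.8284, -2.8284, 0.0000)
after link 2: o_2 = (-2.1213, -3.5355, -3.0000)
after link 3: o_3 = (-5.8903, -1.1808, -5.5000)
after link 4: o_4 = (-2.0266, -5.0445, -6.9641)
after link 5: o_5 = (2.4126, -5.4836, -7.2819)
after link 6: o_6 = (-1.1594, -3.7401, -6.1860)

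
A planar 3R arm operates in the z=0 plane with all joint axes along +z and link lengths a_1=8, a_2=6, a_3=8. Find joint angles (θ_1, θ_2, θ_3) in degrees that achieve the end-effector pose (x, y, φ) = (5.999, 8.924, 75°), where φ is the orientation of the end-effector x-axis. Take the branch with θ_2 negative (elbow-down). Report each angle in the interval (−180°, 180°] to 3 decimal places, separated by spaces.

wrist centre = target − a_3·(cos φ, sin φ) = (3.9284, 1.1966)
cos θ_2 = (16.8645−8²−6²)/(2·8·6) = -0.8660; θ_2 = -149.9964° (elbow-down)
β = atan2(1.1966,3.9284) = 16.9406°; ψ = atan2(-3.0003,2.8040) = -46.9369°
θ_1 = β − ψ = 63.8774°
θ_3 = φ − θ_1 − θ_2 = 161.1190° (wrapped to (-180°,180°])

63.877 -149.996 161.119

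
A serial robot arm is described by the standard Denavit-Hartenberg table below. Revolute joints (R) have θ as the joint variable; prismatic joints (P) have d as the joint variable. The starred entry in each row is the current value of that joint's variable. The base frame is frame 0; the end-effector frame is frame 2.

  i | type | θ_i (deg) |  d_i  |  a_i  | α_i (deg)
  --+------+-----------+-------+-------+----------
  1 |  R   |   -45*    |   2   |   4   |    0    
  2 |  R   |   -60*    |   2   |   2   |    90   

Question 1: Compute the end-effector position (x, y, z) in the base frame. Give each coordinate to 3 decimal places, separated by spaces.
after link 1: o_1 = (2.8284, -2.8284, 2.0000)
after link 2: o_2 = (2.3108, -4.7603, 4.0000)

2.311 -4.760 4.000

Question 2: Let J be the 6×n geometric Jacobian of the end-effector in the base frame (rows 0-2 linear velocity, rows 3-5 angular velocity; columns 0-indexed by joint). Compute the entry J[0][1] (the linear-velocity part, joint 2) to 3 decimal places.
axis z_1 = (0.0000,0.0000,1.0000); lever o_n−o_1 = (-0.5176,-1.9319,2.0000)
cross product → J_v[:, 1] = (1.9319,-0.5176,0.0000)
J_ω[:, 1] = z_1
entry J[0][1] = 1.9319

1.932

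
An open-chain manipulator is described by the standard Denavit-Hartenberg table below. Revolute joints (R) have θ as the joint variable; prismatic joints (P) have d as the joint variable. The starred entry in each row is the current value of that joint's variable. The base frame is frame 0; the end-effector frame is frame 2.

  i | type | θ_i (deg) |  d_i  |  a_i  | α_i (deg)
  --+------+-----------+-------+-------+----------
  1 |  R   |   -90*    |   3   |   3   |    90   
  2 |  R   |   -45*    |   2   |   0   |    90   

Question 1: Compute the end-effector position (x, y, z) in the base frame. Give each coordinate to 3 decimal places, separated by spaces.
after link 1: o_1 = (0.0000, -3.0000, 3.0000)
after link 2: o_2 = (-2.0000, -3.0000, 3.0000)

-2.000 -3.000 3.000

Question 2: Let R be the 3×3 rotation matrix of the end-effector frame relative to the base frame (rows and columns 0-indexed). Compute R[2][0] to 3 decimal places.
-0.707

End-effector x-axis (col 0 of R) = (0.0000,-0.7071,-0.7071)
R[2][0] = -0.7071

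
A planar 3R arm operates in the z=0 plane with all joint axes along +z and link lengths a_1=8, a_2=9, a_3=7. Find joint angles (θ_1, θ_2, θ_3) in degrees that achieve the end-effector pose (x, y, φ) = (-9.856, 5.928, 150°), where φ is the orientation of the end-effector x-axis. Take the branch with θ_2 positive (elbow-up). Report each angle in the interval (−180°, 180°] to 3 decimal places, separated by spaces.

59.996 150.003 -60.000

wrist centre = target − a_3·(cos φ, sin φ) = (-3.7938, 2.4280)
cos θ_2 = (20.2883−8²−9²)/(2·8·9) = -0.8661; θ_2 = 150.0032° (elbow-up)
β = atan2(2.4280,-3.7938) = 147.3813°; ψ = atan2(4.4996,0.2055) = 87.3848°
θ_1 = β − ψ = 59.9964°
θ_3 = φ − θ_1 − θ_2 = -59.9997° (wrapped to (-180°,180°])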